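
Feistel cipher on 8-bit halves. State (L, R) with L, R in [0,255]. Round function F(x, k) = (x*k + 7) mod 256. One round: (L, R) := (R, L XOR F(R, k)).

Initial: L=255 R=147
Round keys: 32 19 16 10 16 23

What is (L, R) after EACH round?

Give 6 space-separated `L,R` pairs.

Round 1 (k=32): L=147 R=152
Round 2 (k=19): L=152 R=220
Round 3 (k=16): L=220 R=95
Round 4 (k=10): L=95 R=97
Round 5 (k=16): L=97 R=72
Round 6 (k=23): L=72 R=30

Answer: 147,152 152,220 220,95 95,97 97,72 72,30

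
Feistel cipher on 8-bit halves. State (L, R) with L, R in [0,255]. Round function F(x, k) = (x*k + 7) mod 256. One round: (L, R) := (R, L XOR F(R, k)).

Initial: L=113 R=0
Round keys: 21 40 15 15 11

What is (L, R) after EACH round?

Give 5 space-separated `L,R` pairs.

Answer: 0,118 118,119 119,118 118,134 134,191

Derivation:
Round 1 (k=21): L=0 R=118
Round 2 (k=40): L=118 R=119
Round 3 (k=15): L=119 R=118
Round 4 (k=15): L=118 R=134
Round 5 (k=11): L=134 R=191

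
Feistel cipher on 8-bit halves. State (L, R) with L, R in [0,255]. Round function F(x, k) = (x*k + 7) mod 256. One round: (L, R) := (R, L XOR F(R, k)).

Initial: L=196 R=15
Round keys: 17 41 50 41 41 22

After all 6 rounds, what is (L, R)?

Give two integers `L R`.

Answer: 92 185

Derivation:
Round 1 (k=17): L=15 R=194
Round 2 (k=41): L=194 R=22
Round 3 (k=50): L=22 R=145
Round 4 (k=41): L=145 R=86
Round 5 (k=41): L=86 R=92
Round 6 (k=22): L=92 R=185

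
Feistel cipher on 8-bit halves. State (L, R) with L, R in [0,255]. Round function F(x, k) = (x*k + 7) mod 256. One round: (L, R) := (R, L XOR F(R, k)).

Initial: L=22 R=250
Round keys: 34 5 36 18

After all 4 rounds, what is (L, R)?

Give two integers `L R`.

Answer: 162 121

Derivation:
Round 1 (k=34): L=250 R=45
Round 2 (k=5): L=45 R=18
Round 3 (k=36): L=18 R=162
Round 4 (k=18): L=162 R=121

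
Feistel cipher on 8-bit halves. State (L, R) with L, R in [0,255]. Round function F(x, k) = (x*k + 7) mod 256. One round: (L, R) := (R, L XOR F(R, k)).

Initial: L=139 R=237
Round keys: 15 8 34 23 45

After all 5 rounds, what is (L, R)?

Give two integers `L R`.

Answer: 111 224

Derivation:
Round 1 (k=15): L=237 R=97
Round 2 (k=8): L=97 R=226
Round 3 (k=34): L=226 R=106
Round 4 (k=23): L=106 R=111
Round 5 (k=45): L=111 R=224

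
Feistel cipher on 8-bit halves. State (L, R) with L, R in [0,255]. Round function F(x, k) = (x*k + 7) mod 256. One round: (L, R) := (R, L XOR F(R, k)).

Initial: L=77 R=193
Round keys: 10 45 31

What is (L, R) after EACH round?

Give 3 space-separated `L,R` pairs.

Round 1 (k=10): L=193 R=220
Round 2 (k=45): L=220 R=114
Round 3 (k=31): L=114 R=9

Answer: 193,220 220,114 114,9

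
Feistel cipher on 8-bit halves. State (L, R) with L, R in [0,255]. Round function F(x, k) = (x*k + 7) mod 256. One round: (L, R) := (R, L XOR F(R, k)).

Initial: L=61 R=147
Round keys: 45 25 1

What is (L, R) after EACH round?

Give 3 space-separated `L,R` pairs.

Answer: 147,227 227,161 161,75

Derivation:
Round 1 (k=45): L=147 R=227
Round 2 (k=25): L=227 R=161
Round 3 (k=1): L=161 R=75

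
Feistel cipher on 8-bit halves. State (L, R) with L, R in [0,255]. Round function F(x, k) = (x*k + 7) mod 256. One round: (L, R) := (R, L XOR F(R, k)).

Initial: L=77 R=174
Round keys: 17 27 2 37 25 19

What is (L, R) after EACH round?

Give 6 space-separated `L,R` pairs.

Answer: 174,216 216,97 97,17 17,29 29,205 205,35

Derivation:
Round 1 (k=17): L=174 R=216
Round 2 (k=27): L=216 R=97
Round 3 (k=2): L=97 R=17
Round 4 (k=37): L=17 R=29
Round 5 (k=25): L=29 R=205
Round 6 (k=19): L=205 R=35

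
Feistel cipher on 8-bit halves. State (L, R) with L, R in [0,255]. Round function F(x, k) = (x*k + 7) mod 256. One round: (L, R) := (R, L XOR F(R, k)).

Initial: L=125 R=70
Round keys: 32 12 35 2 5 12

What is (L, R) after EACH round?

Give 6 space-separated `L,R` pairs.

Answer: 70,186 186,249 249,168 168,174 174,197 197,237

Derivation:
Round 1 (k=32): L=70 R=186
Round 2 (k=12): L=186 R=249
Round 3 (k=35): L=249 R=168
Round 4 (k=2): L=168 R=174
Round 5 (k=5): L=174 R=197
Round 6 (k=12): L=197 R=237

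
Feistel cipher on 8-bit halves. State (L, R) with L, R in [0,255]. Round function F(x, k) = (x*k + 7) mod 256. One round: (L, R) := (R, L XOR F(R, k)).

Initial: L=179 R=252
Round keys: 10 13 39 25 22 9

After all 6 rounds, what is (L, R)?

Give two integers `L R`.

Answer: 131 238

Derivation:
Round 1 (k=10): L=252 R=108
Round 2 (k=13): L=108 R=127
Round 3 (k=39): L=127 R=12
Round 4 (k=25): L=12 R=76
Round 5 (k=22): L=76 R=131
Round 6 (k=9): L=131 R=238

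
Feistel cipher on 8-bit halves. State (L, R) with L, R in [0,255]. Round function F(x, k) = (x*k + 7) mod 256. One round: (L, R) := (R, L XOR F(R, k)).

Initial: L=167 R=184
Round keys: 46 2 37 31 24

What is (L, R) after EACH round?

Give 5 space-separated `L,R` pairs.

Round 1 (k=46): L=184 R=176
Round 2 (k=2): L=176 R=223
Round 3 (k=37): L=223 R=242
Round 4 (k=31): L=242 R=138
Round 5 (k=24): L=138 R=5

Answer: 184,176 176,223 223,242 242,138 138,5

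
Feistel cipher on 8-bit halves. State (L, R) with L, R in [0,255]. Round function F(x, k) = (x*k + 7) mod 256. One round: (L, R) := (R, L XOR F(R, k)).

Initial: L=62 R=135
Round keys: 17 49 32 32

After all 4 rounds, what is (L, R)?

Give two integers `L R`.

Answer: 199 167

Derivation:
Round 1 (k=17): L=135 R=192
Round 2 (k=49): L=192 R=64
Round 3 (k=32): L=64 R=199
Round 4 (k=32): L=199 R=167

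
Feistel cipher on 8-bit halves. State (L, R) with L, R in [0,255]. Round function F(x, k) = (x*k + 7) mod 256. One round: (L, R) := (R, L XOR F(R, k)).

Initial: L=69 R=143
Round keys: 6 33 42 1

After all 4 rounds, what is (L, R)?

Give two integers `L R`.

Answer: 203 246

Derivation:
Round 1 (k=6): L=143 R=36
Round 2 (k=33): L=36 R=36
Round 3 (k=42): L=36 R=203
Round 4 (k=1): L=203 R=246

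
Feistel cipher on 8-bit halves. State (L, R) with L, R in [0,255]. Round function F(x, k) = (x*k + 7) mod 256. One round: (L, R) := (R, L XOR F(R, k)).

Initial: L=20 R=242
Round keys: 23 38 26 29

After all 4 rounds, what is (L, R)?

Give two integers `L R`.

Answer: 60 44

Derivation:
Round 1 (k=23): L=242 R=209
Round 2 (k=38): L=209 R=255
Round 3 (k=26): L=255 R=60
Round 4 (k=29): L=60 R=44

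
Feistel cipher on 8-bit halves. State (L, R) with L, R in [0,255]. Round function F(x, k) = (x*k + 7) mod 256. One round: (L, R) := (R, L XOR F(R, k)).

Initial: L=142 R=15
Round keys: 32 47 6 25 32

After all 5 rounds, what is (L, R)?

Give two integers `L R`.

Answer: 10 163

Derivation:
Round 1 (k=32): L=15 R=105
Round 2 (k=47): L=105 R=65
Round 3 (k=6): L=65 R=228
Round 4 (k=25): L=228 R=10
Round 5 (k=32): L=10 R=163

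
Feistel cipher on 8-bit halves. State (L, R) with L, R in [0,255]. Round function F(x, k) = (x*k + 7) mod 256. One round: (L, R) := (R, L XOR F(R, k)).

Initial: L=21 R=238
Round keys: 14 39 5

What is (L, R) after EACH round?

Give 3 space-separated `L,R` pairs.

Round 1 (k=14): L=238 R=30
Round 2 (k=39): L=30 R=119
Round 3 (k=5): L=119 R=68

Answer: 238,30 30,119 119,68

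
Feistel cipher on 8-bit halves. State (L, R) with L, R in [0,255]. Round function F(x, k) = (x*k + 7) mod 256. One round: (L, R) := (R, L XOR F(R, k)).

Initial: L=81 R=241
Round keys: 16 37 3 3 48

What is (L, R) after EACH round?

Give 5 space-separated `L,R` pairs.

Answer: 241,70 70,212 212,197 197,130 130,162

Derivation:
Round 1 (k=16): L=241 R=70
Round 2 (k=37): L=70 R=212
Round 3 (k=3): L=212 R=197
Round 4 (k=3): L=197 R=130
Round 5 (k=48): L=130 R=162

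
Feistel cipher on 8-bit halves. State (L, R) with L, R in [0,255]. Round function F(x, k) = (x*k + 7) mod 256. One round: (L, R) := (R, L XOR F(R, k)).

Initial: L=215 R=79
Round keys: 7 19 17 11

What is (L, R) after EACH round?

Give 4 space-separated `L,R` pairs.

Round 1 (k=7): L=79 R=231
Round 2 (k=19): L=231 R=99
Round 3 (k=17): L=99 R=125
Round 4 (k=11): L=125 R=5

Answer: 79,231 231,99 99,125 125,5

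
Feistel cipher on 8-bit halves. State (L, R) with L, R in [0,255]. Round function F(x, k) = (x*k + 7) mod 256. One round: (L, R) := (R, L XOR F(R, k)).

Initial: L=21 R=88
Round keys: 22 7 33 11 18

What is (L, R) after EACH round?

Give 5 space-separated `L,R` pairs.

Round 1 (k=22): L=88 R=130
Round 2 (k=7): L=130 R=205
Round 3 (k=33): L=205 R=246
Round 4 (k=11): L=246 R=84
Round 5 (k=18): L=84 R=25

Answer: 88,130 130,205 205,246 246,84 84,25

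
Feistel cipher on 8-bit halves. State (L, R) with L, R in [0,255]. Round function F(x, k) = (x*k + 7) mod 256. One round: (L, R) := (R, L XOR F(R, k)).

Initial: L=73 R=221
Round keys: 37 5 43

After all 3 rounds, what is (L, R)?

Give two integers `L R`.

Answer: 161 163

Derivation:
Round 1 (k=37): L=221 R=177
Round 2 (k=5): L=177 R=161
Round 3 (k=43): L=161 R=163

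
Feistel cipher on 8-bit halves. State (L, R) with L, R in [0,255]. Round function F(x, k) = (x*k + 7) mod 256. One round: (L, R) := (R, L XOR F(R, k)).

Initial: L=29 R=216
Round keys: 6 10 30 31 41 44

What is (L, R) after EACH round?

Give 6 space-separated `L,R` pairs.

Answer: 216,10 10,179 179,11 11,239 239,69 69,12

Derivation:
Round 1 (k=6): L=216 R=10
Round 2 (k=10): L=10 R=179
Round 3 (k=30): L=179 R=11
Round 4 (k=31): L=11 R=239
Round 5 (k=41): L=239 R=69
Round 6 (k=44): L=69 R=12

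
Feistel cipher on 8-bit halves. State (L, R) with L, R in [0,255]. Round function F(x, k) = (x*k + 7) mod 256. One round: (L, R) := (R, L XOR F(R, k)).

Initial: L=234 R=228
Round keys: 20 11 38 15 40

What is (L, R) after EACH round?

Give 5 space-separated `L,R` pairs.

Answer: 228,61 61,66 66,238 238,187 187,209

Derivation:
Round 1 (k=20): L=228 R=61
Round 2 (k=11): L=61 R=66
Round 3 (k=38): L=66 R=238
Round 4 (k=15): L=238 R=187
Round 5 (k=40): L=187 R=209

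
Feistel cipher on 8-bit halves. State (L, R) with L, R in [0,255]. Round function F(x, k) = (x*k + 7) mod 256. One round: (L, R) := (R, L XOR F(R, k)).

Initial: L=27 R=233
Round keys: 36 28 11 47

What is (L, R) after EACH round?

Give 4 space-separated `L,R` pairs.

Round 1 (k=36): L=233 R=208
Round 2 (k=28): L=208 R=46
Round 3 (k=11): L=46 R=209
Round 4 (k=47): L=209 R=72

Answer: 233,208 208,46 46,209 209,72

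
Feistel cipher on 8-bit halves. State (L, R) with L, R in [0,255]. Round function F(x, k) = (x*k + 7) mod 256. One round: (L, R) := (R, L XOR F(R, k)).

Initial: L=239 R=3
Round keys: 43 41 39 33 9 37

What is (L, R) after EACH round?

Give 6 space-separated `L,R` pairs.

Round 1 (k=43): L=3 R=103
Round 2 (k=41): L=103 R=133
Round 3 (k=39): L=133 R=45
Round 4 (k=33): L=45 R=81
Round 5 (k=9): L=81 R=205
Round 6 (k=37): L=205 R=249

Answer: 3,103 103,133 133,45 45,81 81,205 205,249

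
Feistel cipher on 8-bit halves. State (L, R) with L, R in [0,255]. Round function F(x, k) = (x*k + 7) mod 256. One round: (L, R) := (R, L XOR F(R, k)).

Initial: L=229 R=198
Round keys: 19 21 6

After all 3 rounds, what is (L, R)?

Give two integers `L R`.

Answer: 85 89

Derivation:
Round 1 (k=19): L=198 R=92
Round 2 (k=21): L=92 R=85
Round 3 (k=6): L=85 R=89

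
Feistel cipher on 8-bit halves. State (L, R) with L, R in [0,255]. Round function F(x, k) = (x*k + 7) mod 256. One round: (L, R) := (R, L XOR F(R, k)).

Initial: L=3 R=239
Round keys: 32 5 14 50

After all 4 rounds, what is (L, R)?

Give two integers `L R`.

Round 1 (k=32): L=239 R=228
Round 2 (k=5): L=228 R=148
Round 3 (k=14): L=148 R=251
Round 4 (k=50): L=251 R=153

Answer: 251 153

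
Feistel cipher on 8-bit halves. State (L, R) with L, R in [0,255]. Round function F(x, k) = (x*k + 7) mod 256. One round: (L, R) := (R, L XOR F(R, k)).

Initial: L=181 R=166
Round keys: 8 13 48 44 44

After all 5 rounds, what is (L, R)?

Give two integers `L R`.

Round 1 (k=8): L=166 R=130
Round 2 (k=13): L=130 R=7
Round 3 (k=48): L=7 R=213
Round 4 (k=44): L=213 R=164
Round 5 (k=44): L=164 R=226

Answer: 164 226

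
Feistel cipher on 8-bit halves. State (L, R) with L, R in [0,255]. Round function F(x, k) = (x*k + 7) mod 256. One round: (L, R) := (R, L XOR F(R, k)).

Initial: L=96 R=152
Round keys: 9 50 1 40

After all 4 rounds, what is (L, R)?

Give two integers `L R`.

Round 1 (k=9): L=152 R=63
Round 2 (k=50): L=63 R=205
Round 3 (k=1): L=205 R=235
Round 4 (k=40): L=235 R=114

Answer: 235 114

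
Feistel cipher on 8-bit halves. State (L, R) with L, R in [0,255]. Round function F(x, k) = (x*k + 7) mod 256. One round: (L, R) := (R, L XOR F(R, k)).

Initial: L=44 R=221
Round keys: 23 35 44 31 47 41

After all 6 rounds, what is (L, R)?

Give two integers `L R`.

Answer: 28 161

Derivation:
Round 1 (k=23): L=221 R=206
Round 2 (k=35): L=206 R=236
Round 3 (k=44): L=236 R=89
Round 4 (k=31): L=89 R=34
Round 5 (k=47): L=34 R=28
Round 6 (k=41): L=28 R=161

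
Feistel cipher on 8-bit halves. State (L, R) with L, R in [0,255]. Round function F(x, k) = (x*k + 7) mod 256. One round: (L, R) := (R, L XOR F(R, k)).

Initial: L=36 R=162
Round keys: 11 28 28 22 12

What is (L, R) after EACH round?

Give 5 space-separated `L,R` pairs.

Answer: 162,217 217,97 97,122 122,226 226,229

Derivation:
Round 1 (k=11): L=162 R=217
Round 2 (k=28): L=217 R=97
Round 3 (k=28): L=97 R=122
Round 4 (k=22): L=122 R=226
Round 5 (k=12): L=226 R=229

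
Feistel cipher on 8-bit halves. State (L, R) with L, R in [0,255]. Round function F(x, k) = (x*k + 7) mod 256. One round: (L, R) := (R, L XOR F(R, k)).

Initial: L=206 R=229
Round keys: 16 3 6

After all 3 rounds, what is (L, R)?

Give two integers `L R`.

Round 1 (k=16): L=229 R=153
Round 2 (k=3): L=153 R=55
Round 3 (k=6): L=55 R=200

Answer: 55 200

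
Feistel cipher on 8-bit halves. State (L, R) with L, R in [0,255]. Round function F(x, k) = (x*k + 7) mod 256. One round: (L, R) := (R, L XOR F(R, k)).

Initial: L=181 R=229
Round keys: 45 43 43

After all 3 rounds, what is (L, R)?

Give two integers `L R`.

Answer: 99 85

Derivation:
Round 1 (k=45): L=229 R=253
Round 2 (k=43): L=253 R=99
Round 3 (k=43): L=99 R=85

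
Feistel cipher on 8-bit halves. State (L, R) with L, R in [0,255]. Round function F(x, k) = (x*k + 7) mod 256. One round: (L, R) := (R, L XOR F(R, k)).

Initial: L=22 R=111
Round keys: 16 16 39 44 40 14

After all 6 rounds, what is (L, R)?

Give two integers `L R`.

Answer: 49 34

Derivation:
Round 1 (k=16): L=111 R=225
Round 2 (k=16): L=225 R=120
Round 3 (k=39): L=120 R=174
Round 4 (k=44): L=174 R=151
Round 5 (k=40): L=151 R=49
Round 6 (k=14): L=49 R=34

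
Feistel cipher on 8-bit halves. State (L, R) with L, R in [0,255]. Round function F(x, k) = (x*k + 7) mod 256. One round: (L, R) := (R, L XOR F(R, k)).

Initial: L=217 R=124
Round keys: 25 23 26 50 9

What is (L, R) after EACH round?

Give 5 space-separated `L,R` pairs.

Round 1 (k=25): L=124 R=250
Round 2 (k=23): L=250 R=1
Round 3 (k=26): L=1 R=219
Round 4 (k=50): L=219 R=204
Round 5 (k=9): L=204 R=232

Answer: 124,250 250,1 1,219 219,204 204,232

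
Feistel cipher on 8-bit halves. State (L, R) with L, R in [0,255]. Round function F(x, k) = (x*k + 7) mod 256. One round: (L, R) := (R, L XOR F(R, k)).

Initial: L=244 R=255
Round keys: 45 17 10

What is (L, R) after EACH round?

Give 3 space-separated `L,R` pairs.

Answer: 255,46 46,234 234,5

Derivation:
Round 1 (k=45): L=255 R=46
Round 2 (k=17): L=46 R=234
Round 3 (k=10): L=234 R=5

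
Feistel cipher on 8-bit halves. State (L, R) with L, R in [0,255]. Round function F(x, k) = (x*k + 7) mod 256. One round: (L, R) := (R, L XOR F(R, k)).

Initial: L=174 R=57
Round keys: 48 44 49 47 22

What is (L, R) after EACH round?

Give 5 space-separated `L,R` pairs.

Answer: 57,25 25,106 106,72 72,85 85,29

Derivation:
Round 1 (k=48): L=57 R=25
Round 2 (k=44): L=25 R=106
Round 3 (k=49): L=106 R=72
Round 4 (k=47): L=72 R=85
Round 5 (k=22): L=85 R=29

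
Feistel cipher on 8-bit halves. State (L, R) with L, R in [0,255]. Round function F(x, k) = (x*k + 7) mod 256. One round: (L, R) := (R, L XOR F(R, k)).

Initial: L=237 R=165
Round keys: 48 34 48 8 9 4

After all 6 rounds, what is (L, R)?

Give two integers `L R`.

Answer: 125 202

Derivation:
Round 1 (k=48): L=165 R=26
Round 2 (k=34): L=26 R=222
Round 3 (k=48): L=222 R=189
Round 4 (k=8): L=189 R=49
Round 5 (k=9): L=49 R=125
Round 6 (k=4): L=125 R=202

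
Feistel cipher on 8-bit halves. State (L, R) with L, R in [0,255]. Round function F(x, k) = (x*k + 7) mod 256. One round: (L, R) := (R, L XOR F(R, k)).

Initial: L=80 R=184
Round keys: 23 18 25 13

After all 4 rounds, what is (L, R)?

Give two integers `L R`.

Round 1 (k=23): L=184 R=223
Round 2 (k=18): L=223 R=13
Round 3 (k=25): L=13 R=147
Round 4 (k=13): L=147 R=115

Answer: 147 115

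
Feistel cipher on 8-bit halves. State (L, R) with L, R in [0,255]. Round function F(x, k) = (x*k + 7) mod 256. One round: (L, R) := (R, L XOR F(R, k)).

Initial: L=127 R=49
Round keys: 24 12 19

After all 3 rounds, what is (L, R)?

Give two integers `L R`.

Answer: 182 105

Derivation:
Round 1 (k=24): L=49 R=224
Round 2 (k=12): L=224 R=182
Round 3 (k=19): L=182 R=105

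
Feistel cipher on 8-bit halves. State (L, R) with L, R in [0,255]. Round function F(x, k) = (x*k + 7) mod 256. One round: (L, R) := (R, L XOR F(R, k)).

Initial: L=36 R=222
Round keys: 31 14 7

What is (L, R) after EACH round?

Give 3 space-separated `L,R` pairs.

Answer: 222,205 205,227 227,241

Derivation:
Round 1 (k=31): L=222 R=205
Round 2 (k=14): L=205 R=227
Round 3 (k=7): L=227 R=241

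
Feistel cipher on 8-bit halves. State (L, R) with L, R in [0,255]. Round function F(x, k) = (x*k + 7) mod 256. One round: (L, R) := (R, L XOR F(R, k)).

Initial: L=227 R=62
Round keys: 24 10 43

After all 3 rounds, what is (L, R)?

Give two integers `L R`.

Round 1 (k=24): L=62 R=52
Round 2 (k=10): L=52 R=49
Round 3 (k=43): L=49 R=118

Answer: 49 118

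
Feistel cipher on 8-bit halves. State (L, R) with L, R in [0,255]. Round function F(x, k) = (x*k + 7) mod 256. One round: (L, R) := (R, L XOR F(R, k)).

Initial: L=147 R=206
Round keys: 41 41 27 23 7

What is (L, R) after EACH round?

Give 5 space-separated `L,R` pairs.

Answer: 206,150 150,195 195,14 14,138 138,195

Derivation:
Round 1 (k=41): L=206 R=150
Round 2 (k=41): L=150 R=195
Round 3 (k=27): L=195 R=14
Round 4 (k=23): L=14 R=138
Round 5 (k=7): L=138 R=195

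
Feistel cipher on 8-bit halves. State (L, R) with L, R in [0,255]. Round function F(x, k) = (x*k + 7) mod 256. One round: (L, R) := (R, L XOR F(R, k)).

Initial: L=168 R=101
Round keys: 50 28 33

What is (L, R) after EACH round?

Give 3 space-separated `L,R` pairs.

Answer: 101,105 105,230 230,196

Derivation:
Round 1 (k=50): L=101 R=105
Round 2 (k=28): L=105 R=230
Round 3 (k=33): L=230 R=196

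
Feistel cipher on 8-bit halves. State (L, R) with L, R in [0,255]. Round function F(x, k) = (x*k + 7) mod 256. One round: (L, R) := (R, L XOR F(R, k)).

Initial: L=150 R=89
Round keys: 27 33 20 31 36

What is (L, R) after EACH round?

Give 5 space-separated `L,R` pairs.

Answer: 89,252 252,218 218,243 243,174 174,140

Derivation:
Round 1 (k=27): L=89 R=252
Round 2 (k=33): L=252 R=218
Round 3 (k=20): L=218 R=243
Round 4 (k=31): L=243 R=174
Round 5 (k=36): L=174 R=140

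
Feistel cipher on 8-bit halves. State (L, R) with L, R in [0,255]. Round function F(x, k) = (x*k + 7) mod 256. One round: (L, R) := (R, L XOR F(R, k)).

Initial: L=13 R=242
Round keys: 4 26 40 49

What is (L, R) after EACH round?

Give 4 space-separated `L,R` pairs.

Round 1 (k=4): L=242 R=194
Round 2 (k=26): L=194 R=73
Round 3 (k=40): L=73 R=173
Round 4 (k=49): L=173 R=109

Answer: 242,194 194,73 73,173 173,109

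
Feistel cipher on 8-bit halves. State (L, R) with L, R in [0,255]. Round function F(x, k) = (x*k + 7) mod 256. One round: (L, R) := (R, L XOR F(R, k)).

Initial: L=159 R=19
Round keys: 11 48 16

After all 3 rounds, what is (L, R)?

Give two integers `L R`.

Round 1 (k=11): L=19 R=71
Round 2 (k=48): L=71 R=68
Round 3 (k=16): L=68 R=0

Answer: 68 0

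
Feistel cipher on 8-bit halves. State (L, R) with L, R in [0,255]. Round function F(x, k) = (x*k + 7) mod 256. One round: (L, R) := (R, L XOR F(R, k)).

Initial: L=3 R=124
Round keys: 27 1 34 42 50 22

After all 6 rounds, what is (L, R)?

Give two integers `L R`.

Answer: 174 33

Derivation:
Round 1 (k=27): L=124 R=24
Round 2 (k=1): L=24 R=99
Round 3 (k=34): L=99 R=53
Round 4 (k=42): L=53 R=218
Round 5 (k=50): L=218 R=174
Round 6 (k=22): L=174 R=33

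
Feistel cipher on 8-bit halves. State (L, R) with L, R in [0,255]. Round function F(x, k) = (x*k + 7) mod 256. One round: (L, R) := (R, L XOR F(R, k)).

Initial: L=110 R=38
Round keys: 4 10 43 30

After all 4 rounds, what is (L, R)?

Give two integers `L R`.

Answer: 85 170

Derivation:
Round 1 (k=4): L=38 R=241
Round 2 (k=10): L=241 R=87
Round 3 (k=43): L=87 R=85
Round 4 (k=30): L=85 R=170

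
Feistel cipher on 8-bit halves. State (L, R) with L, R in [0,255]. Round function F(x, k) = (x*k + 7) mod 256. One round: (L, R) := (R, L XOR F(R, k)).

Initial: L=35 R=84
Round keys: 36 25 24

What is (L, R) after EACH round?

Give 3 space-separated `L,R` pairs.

Round 1 (k=36): L=84 R=244
Round 2 (k=25): L=244 R=143
Round 3 (k=24): L=143 R=155

Answer: 84,244 244,143 143,155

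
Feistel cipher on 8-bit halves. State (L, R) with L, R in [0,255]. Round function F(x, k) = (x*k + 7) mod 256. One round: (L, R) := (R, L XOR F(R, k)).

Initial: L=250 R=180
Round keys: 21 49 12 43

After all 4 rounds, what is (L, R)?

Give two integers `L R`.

Round 1 (k=21): L=180 R=49
Round 2 (k=49): L=49 R=220
Round 3 (k=12): L=220 R=102
Round 4 (k=43): L=102 R=245

Answer: 102 245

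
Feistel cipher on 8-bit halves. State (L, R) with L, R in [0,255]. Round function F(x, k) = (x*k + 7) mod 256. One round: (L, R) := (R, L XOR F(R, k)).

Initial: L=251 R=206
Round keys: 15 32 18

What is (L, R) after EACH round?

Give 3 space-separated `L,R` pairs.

Round 1 (k=15): L=206 R=226
Round 2 (k=32): L=226 R=137
Round 3 (k=18): L=137 R=75

Answer: 206,226 226,137 137,75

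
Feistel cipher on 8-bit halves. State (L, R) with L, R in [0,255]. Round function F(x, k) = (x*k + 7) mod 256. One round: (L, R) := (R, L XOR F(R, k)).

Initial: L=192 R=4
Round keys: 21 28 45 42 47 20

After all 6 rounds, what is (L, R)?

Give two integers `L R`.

Answer: 24 169

Derivation:
Round 1 (k=21): L=4 R=155
Round 2 (k=28): L=155 R=255
Round 3 (k=45): L=255 R=65
Round 4 (k=42): L=65 R=78
Round 5 (k=47): L=78 R=24
Round 6 (k=20): L=24 R=169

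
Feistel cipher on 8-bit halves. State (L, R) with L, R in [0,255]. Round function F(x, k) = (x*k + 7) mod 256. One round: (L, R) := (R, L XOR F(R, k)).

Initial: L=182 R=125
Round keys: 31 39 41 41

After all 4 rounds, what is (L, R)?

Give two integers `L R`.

Round 1 (k=31): L=125 R=156
Round 2 (k=39): L=156 R=182
Round 3 (k=41): L=182 R=177
Round 4 (k=41): L=177 R=214

Answer: 177 214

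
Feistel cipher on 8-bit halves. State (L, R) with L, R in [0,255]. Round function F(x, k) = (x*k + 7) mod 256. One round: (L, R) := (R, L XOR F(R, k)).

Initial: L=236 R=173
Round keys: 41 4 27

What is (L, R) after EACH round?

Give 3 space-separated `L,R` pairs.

Answer: 173,80 80,234 234,229

Derivation:
Round 1 (k=41): L=173 R=80
Round 2 (k=4): L=80 R=234
Round 3 (k=27): L=234 R=229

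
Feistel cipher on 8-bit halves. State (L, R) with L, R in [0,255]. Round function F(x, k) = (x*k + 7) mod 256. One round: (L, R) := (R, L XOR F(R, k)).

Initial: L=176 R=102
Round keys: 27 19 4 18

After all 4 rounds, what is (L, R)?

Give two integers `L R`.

Round 1 (k=27): L=102 R=121
Round 2 (k=19): L=121 R=100
Round 3 (k=4): L=100 R=238
Round 4 (k=18): L=238 R=167

Answer: 238 167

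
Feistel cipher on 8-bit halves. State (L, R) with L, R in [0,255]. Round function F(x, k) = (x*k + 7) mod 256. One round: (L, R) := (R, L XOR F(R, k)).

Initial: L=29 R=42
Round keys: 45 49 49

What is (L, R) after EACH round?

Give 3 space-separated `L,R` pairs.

Round 1 (k=45): L=42 R=116
Round 2 (k=49): L=116 R=17
Round 3 (k=49): L=17 R=60

Answer: 42,116 116,17 17,60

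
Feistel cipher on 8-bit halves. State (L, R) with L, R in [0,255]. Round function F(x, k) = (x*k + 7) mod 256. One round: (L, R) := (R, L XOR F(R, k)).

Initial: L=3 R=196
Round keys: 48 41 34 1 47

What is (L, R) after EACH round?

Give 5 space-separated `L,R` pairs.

Answer: 196,196 196,175 175,129 129,39 39,177

Derivation:
Round 1 (k=48): L=196 R=196
Round 2 (k=41): L=196 R=175
Round 3 (k=34): L=175 R=129
Round 4 (k=1): L=129 R=39
Round 5 (k=47): L=39 R=177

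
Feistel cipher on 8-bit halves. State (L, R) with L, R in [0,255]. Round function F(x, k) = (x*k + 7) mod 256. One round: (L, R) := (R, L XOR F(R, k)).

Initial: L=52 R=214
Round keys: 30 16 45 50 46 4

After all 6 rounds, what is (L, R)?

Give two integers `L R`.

Round 1 (k=30): L=214 R=47
Round 2 (k=16): L=47 R=33
Round 3 (k=45): L=33 R=251
Round 4 (k=50): L=251 R=44
Round 5 (k=46): L=44 R=20
Round 6 (k=4): L=20 R=123

Answer: 20 123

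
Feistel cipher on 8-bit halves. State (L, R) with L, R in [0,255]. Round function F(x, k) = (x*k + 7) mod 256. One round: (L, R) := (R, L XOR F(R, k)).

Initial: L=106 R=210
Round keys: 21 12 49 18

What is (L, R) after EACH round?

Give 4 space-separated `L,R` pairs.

Round 1 (k=21): L=210 R=43
Round 2 (k=12): L=43 R=217
Round 3 (k=49): L=217 R=187
Round 4 (k=18): L=187 R=244

Answer: 210,43 43,217 217,187 187,244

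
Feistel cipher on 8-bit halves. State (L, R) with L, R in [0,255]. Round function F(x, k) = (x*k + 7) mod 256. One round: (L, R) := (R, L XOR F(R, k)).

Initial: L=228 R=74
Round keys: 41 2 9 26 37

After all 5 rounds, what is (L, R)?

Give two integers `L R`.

Round 1 (k=41): L=74 R=5
Round 2 (k=2): L=5 R=91
Round 3 (k=9): L=91 R=63
Round 4 (k=26): L=63 R=54
Round 5 (k=37): L=54 R=234

Answer: 54 234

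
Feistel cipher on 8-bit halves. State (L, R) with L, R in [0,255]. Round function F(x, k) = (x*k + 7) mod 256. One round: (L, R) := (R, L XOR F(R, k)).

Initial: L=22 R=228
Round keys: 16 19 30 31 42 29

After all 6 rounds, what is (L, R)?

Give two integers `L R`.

Answer: 255 137

Derivation:
Round 1 (k=16): L=228 R=81
Round 2 (k=19): L=81 R=238
Round 3 (k=30): L=238 R=186
Round 4 (k=31): L=186 R=99
Round 5 (k=42): L=99 R=255
Round 6 (k=29): L=255 R=137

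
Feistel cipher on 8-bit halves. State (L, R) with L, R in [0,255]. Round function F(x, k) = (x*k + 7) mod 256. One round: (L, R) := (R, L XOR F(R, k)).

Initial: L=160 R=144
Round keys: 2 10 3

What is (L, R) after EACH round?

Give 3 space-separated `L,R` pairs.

Round 1 (k=2): L=144 R=135
Round 2 (k=10): L=135 R=221
Round 3 (k=3): L=221 R=25

Answer: 144,135 135,221 221,25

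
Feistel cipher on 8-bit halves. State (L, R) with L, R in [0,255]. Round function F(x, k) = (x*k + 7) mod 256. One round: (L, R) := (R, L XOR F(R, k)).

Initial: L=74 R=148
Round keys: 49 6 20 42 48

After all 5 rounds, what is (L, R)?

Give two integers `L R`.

Round 1 (k=49): L=148 R=17
Round 2 (k=6): L=17 R=249
Round 3 (k=20): L=249 R=106
Round 4 (k=42): L=106 R=146
Round 5 (k=48): L=146 R=13

Answer: 146 13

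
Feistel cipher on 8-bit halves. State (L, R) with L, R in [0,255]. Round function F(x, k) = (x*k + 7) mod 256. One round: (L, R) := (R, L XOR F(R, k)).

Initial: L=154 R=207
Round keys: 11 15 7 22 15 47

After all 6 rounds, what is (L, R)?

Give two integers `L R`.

Answer: 199 127

Derivation:
Round 1 (k=11): L=207 R=118
Round 2 (k=15): L=118 R=62
Round 3 (k=7): L=62 R=207
Round 4 (k=22): L=207 R=239
Round 5 (k=15): L=239 R=199
Round 6 (k=47): L=199 R=127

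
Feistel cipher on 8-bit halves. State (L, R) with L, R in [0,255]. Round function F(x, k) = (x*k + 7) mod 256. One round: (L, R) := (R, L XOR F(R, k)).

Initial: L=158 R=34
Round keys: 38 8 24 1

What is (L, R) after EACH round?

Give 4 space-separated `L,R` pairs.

Answer: 34,141 141,77 77,178 178,244

Derivation:
Round 1 (k=38): L=34 R=141
Round 2 (k=8): L=141 R=77
Round 3 (k=24): L=77 R=178
Round 4 (k=1): L=178 R=244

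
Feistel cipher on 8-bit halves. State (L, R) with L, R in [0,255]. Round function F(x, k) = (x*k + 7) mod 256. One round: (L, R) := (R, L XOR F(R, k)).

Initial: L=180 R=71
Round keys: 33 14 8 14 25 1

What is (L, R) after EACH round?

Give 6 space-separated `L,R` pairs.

Answer: 71,154 154,52 52,61 61,105 105,117 117,21

Derivation:
Round 1 (k=33): L=71 R=154
Round 2 (k=14): L=154 R=52
Round 3 (k=8): L=52 R=61
Round 4 (k=14): L=61 R=105
Round 5 (k=25): L=105 R=117
Round 6 (k=1): L=117 R=21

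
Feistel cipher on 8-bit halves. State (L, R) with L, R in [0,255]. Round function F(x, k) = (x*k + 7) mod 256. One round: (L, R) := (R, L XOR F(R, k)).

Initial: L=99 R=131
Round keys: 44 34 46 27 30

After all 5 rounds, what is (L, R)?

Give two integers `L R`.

Round 1 (k=44): L=131 R=232
Round 2 (k=34): L=232 R=84
Round 3 (k=46): L=84 R=247
Round 4 (k=27): L=247 R=64
Round 5 (k=30): L=64 R=112

Answer: 64 112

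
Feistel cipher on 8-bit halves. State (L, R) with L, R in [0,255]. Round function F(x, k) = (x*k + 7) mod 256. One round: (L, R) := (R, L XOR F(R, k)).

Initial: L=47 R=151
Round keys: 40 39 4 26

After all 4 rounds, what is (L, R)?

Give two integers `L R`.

Round 1 (k=40): L=151 R=176
Round 2 (k=39): L=176 R=64
Round 3 (k=4): L=64 R=183
Round 4 (k=26): L=183 R=221

Answer: 183 221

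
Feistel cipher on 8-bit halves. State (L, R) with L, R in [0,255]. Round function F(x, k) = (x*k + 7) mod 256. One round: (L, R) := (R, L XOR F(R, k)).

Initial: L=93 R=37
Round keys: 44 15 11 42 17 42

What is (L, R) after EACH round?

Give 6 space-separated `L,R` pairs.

Answer: 37,62 62,140 140,53 53,53 53,185 185,84

Derivation:
Round 1 (k=44): L=37 R=62
Round 2 (k=15): L=62 R=140
Round 3 (k=11): L=140 R=53
Round 4 (k=42): L=53 R=53
Round 5 (k=17): L=53 R=185
Round 6 (k=42): L=185 R=84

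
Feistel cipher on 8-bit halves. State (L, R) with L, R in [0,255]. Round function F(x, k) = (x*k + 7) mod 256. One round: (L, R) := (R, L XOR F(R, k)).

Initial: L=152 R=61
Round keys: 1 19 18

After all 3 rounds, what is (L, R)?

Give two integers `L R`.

Round 1 (k=1): L=61 R=220
Round 2 (k=19): L=220 R=102
Round 3 (k=18): L=102 R=239

Answer: 102 239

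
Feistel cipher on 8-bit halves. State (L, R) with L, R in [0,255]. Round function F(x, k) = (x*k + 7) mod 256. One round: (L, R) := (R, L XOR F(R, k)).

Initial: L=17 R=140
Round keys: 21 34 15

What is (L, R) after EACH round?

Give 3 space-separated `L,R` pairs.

Answer: 140,146 146,231 231,2

Derivation:
Round 1 (k=21): L=140 R=146
Round 2 (k=34): L=146 R=231
Round 3 (k=15): L=231 R=2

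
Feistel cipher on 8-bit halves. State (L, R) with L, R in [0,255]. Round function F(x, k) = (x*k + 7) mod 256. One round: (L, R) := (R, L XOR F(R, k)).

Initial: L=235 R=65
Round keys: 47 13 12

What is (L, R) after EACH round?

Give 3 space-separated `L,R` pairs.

Round 1 (k=47): L=65 R=29
Round 2 (k=13): L=29 R=193
Round 3 (k=12): L=193 R=14

Answer: 65,29 29,193 193,14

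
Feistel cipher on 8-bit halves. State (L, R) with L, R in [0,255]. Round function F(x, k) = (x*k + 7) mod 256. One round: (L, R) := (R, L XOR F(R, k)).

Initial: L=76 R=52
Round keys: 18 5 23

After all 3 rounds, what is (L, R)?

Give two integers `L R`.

Round 1 (k=18): L=52 R=227
Round 2 (k=5): L=227 R=66
Round 3 (k=23): L=66 R=22

Answer: 66 22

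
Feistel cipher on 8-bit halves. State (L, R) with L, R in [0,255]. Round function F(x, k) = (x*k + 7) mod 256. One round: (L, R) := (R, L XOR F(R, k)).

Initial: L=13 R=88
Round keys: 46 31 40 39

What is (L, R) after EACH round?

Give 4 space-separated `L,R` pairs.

Round 1 (k=46): L=88 R=218
Round 2 (k=31): L=218 R=53
Round 3 (k=40): L=53 R=149
Round 4 (k=39): L=149 R=143

Answer: 88,218 218,53 53,149 149,143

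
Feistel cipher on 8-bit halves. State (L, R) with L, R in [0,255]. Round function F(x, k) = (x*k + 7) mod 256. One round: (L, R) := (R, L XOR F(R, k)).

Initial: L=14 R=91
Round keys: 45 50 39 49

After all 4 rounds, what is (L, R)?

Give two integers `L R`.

Answer: 19 102

Derivation:
Round 1 (k=45): L=91 R=8
Round 2 (k=50): L=8 R=204
Round 3 (k=39): L=204 R=19
Round 4 (k=49): L=19 R=102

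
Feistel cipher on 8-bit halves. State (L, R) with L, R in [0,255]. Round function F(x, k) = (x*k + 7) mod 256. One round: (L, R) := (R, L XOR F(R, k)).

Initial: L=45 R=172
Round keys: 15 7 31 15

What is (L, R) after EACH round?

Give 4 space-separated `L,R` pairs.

Round 1 (k=15): L=172 R=54
Round 2 (k=7): L=54 R=45
Round 3 (k=31): L=45 R=76
Round 4 (k=15): L=76 R=86

Answer: 172,54 54,45 45,76 76,86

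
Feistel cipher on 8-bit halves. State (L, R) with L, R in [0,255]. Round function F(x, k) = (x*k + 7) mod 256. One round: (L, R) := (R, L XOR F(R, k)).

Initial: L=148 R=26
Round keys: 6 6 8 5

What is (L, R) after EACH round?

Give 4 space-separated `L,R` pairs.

Answer: 26,55 55,75 75,104 104,68

Derivation:
Round 1 (k=6): L=26 R=55
Round 2 (k=6): L=55 R=75
Round 3 (k=8): L=75 R=104
Round 4 (k=5): L=104 R=68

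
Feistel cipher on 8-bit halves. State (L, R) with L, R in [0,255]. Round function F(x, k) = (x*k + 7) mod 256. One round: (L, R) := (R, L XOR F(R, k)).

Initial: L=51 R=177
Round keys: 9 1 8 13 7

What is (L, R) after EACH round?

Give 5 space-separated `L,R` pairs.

Answer: 177,115 115,203 203,44 44,136 136,147

Derivation:
Round 1 (k=9): L=177 R=115
Round 2 (k=1): L=115 R=203
Round 3 (k=8): L=203 R=44
Round 4 (k=13): L=44 R=136
Round 5 (k=7): L=136 R=147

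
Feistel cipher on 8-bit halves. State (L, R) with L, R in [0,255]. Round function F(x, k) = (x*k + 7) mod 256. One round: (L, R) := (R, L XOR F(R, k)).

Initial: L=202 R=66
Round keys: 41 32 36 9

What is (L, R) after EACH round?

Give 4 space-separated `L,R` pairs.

Answer: 66,83 83,37 37,104 104,138

Derivation:
Round 1 (k=41): L=66 R=83
Round 2 (k=32): L=83 R=37
Round 3 (k=36): L=37 R=104
Round 4 (k=9): L=104 R=138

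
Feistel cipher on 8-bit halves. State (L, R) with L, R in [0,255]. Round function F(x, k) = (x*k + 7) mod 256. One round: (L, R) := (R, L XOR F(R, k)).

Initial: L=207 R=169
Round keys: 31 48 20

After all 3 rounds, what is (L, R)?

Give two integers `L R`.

Answer: 158 238

Derivation:
Round 1 (k=31): L=169 R=177
Round 2 (k=48): L=177 R=158
Round 3 (k=20): L=158 R=238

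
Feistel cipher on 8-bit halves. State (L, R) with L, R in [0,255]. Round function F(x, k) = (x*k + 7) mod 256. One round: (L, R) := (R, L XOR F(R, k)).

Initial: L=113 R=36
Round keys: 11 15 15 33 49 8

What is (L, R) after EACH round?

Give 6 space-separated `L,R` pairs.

Round 1 (k=11): L=36 R=226
Round 2 (k=15): L=226 R=97
Round 3 (k=15): L=97 R=84
Round 4 (k=33): L=84 R=186
Round 5 (k=49): L=186 R=245
Round 6 (k=8): L=245 R=21

Answer: 36,226 226,97 97,84 84,186 186,245 245,21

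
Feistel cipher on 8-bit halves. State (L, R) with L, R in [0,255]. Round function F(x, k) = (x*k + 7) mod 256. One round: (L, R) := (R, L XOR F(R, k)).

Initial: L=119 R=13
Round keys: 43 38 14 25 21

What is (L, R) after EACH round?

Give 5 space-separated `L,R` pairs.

Answer: 13,65 65,160 160,134 134,189 189,14

Derivation:
Round 1 (k=43): L=13 R=65
Round 2 (k=38): L=65 R=160
Round 3 (k=14): L=160 R=134
Round 4 (k=25): L=134 R=189
Round 5 (k=21): L=189 R=14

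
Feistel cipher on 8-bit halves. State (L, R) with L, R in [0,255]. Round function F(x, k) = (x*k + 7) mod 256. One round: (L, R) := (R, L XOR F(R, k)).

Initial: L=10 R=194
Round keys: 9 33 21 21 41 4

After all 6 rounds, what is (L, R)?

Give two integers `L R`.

Answer: 54 164

Derivation:
Round 1 (k=9): L=194 R=211
Round 2 (k=33): L=211 R=248
Round 3 (k=21): L=248 R=140
Round 4 (k=21): L=140 R=123
Round 5 (k=41): L=123 R=54
Round 6 (k=4): L=54 R=164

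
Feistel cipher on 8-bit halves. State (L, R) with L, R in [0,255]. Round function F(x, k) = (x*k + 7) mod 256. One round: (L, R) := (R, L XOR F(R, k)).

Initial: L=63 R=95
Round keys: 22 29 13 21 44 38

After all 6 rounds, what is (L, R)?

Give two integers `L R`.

Round 1 (k=22): L=95 R=14
Round 2 (k=29): L=14 R=194
Round 3 (k=13): L=194 R=239
Round 4 (k=21): L=239 R=96
Round 5 (k=44): L=96 R=104
Round 6 (k=38): L=104 R=23

Answer: 104 23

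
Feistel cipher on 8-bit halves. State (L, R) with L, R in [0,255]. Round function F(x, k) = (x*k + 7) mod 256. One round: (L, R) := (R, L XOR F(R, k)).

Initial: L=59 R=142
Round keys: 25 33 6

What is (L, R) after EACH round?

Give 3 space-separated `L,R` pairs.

Answer: 142,222 222,43 43,215

Derivation:
Round 1 (k=25): L=142 R=222
Round 2 (k=33): L=222 R=43
Round 3 (k=6): L=43 R=215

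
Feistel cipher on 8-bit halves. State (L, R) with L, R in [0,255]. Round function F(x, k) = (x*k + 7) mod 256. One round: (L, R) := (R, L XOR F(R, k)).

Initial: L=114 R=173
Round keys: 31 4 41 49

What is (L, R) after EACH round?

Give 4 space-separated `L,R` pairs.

Round 1 (k=31): L=173 R=136
Round 2 (k=4): L=136 R=138
Round 3 (k=41): L=138 R=169
Round 4 (k=49): L=169 R=234

Answer: 173,136 136,138 138,169 169,234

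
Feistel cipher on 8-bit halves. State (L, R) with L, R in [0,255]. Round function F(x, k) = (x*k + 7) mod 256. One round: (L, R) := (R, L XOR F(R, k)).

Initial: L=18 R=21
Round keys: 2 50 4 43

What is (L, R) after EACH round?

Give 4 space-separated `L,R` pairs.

Round 1 (k=2): L=21 R=35
Round 2 (k=50): L=35 R=200
Round 3 (k=4): L=200 R=4
Round 4 (k=43): L=4 R=123

Answer: 21,35 35,200 200,4 4,123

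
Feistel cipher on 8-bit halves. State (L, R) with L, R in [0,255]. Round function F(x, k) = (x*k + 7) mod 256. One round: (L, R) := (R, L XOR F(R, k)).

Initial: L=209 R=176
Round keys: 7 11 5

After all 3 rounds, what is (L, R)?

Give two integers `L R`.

Round 1 (k=7): L=176 R=6
Round 2 (k=11): L=6 R=249
Round 3 (k=5): L=249 R=226

Answer: 249 226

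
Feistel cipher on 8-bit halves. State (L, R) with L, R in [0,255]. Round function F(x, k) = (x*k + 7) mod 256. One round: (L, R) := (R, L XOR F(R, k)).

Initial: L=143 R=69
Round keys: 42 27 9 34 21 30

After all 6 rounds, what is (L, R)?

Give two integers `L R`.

Answer: 13 128

Derivation:
Round 1 (k=42): L=69 R=214
Round 2 (k=27): L=214 R=220
Round 3 (k=9): L=220 R=21
Round 4 (k=34): L=21 R=13
Round 5 (k=21): L=13 R=13
Round 6 (k=30): L=13 R=128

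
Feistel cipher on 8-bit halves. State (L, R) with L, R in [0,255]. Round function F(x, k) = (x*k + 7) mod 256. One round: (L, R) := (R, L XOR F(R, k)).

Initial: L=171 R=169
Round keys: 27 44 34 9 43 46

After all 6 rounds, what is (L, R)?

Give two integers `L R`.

Round 1 (k=27): L=169 R=113
Round 2 (k=44): L=113 R=218
Round 3 (k=34): L=218 R=138
Round 4 (k=9): L=138 R=59
Round 5 (k=43): L=59 R=122
Round 6 (k=46): L=122 R=200

Answer: 122 200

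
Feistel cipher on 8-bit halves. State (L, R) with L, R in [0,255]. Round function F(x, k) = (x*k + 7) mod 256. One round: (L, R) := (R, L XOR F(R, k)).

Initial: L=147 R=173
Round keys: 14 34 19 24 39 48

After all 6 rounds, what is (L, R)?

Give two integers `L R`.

Round 1 (k=14): L=173 R=238
Round 2 (k=34): L=238 R=14
Round 3 (k=19): L=14 R=255
Round 4 (k=24): L=255 R=225
Round 5 (k=39): L=225 R=177
Round 6 (k=48): L=177 R=214

Answer: 177 214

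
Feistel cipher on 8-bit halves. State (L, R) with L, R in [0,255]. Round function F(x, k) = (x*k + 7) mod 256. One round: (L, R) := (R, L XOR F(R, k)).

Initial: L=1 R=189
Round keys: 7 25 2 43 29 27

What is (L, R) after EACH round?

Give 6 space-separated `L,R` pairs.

Round 1 (k=7): L=189 R=51
Round 2 (k=25): L=51 R=191
Round 3 (k=2): L=191 R=182
Round 4 (k=43): L=182 R=38
Round 5 (k=29): L=38 R=227
Round 6 (k=27): L=227 R=222

Answer: 189,51 51,191 191,182 182,38 38,227 227,222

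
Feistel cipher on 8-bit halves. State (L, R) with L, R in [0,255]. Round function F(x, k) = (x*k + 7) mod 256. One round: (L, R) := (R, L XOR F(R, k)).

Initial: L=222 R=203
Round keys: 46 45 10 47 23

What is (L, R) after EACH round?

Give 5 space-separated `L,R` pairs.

Answer: 203,95 95,113 113,46 46,8 8,145

Derivation:
Round 1 (k=46): L=203 R=95
Round 2 (k=45): L=95 R=113
Round 3 (k=10): L=113 R=46
Round 4 (k=47): L=46 R=8
Round 5 (k=23): L=8 R=145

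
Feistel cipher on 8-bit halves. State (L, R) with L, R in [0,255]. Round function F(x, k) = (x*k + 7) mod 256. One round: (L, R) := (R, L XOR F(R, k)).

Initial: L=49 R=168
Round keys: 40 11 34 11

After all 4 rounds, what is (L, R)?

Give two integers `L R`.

Round 1 (k=40): L=168 R=118
Round 2 (k=11): L=118 R=177
Round 3 (k=34): L=177 R=255
Round 4 (k=11): L=255 R=77

Answer: 255 77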